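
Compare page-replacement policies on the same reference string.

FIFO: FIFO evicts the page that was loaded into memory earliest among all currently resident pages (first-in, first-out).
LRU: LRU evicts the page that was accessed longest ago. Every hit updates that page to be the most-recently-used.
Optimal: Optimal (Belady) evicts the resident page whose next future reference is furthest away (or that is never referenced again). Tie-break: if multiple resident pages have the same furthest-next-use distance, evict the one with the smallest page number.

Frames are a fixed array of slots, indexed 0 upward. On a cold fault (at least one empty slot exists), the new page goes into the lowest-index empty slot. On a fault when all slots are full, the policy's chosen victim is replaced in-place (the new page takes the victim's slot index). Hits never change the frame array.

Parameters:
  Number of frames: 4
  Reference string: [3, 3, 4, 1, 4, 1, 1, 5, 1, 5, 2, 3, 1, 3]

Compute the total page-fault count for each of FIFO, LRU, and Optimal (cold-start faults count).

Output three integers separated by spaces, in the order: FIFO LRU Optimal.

Answer: 6 6 5

Derivation:
--- FIFO ---
  step 0: ref 3 -> FAULT, frames=[3,-,-,-] (faults so far: 1)
  step 1: ref 3 -> HIT, frames=[3,-,-,-] (faults so far: 1)
  step 2: ref 4 -> FAULT, frames=[3,4,-,-] (faults so far: 2)
  step 3: ref 1 -> FAULT, frames=[3,4,1,-] (faults so far: 3)
  step 4: ref 4 -> HIT, frames=[3,4,1,-] (faults so far: 3)
  step 5: ref 1 -> HIT, frames=[3,4,1,-] (faults so far: 3)
  step 6: ref 1 -> HIT, frames=[3,4,1,-] (faults so far: 3)
  step 7: ref 5 -> FAULT, frames=[3,4,1,5] (faults so far: 4)
  step 8: ref 1 -> HIT, frames=[3,4,1,5] (faults so far: 4)
  step 9: ref 5 -> HIT, frames=[3,4,1,5] (faults so far: 4)
  step 10: ref 2 -> FAULT, evict 3, frames=[2,4,1,5] (faults so far: 5)
  step 11: ref 3 -> FAULT, evict 4, frames=[2,3,1,5] (faults so far: 6)
  step 12: ref 1 -> HIT, frames=[2,3,1,5] (faults so far: 6)
  step 13: ref 3 -> HIT, frames=[2,3,1,5] (faults so far: 6)
  FIFO total faults: 6
--- LRU ---
  step 0: ref 3 -> FAULT, frames=[3,-,-,-] (faults so far: 1)
  step 1: ref 3 -> HIT, frames=[3,-,-,-] (faults so far: 1)
  step 2: ref 4 -> FAULT, frames=[3,4,-,-] (faults so far: 2)
  step 3: ref 1 -> FAULT, frames=[3,4,1,-] (faults so far: 3)
  step 4: ref 4 -> HIT, frames=[3,4,1,-] (faults so far: 3)
  step 5: ref 1 -> HIT, frames=[3,4,1,-] (faults so far: 3)
  step 6: ref 1 -> HIT, frames=[3,4,1,-] (faults so far: 3)
  step 7: ref 5 -> FAULT, frames=[3,4,1,5] (faults so far: 4)
  step 8: ref 1 -> HIT, frames=[3,4,1,5] (faults so far: 4)
  step 9: ref 5 -> HIT, frames=[3,4,1,5] (faults so far: 4)
  step 10: ref 2 -> FAULT, evict 3, frames=[2,4,1,5] (faults so far: 5)
  step 11: ref 3 -> FAULT, evict 4, frames=[2,3,1,5] (faults so far: 6)
  step 12: ref 1 -> HIT, frames=[2,3,1,5] (faults so far: 6)
  step 13: ref 3 -> HIT, frames=[2,3,1,5] (faults so far: 6)
  LRU total faults: 6
--- Optimal ---
  step 0: ref 3 -> FAULT, frames=[3,-,-,-] (faults so far: 1)
  step 1: ref 3 -> HIT, frames=[3,-,-,-] (faults so far: 1)
  step 2: ref 4 -> FAULT, frames=[3,4,-,-] (faults so far: 2)
  step 3: ref 1 -> FAULT, frames=[3,4,1,-] (faults so far: 3)
  step 4: ref 4 -> HIT, frames=[3,4,1,-] (faults so far: 3)
  step 5: ref 1 -> HIT, frames=[3,4,1,-] (faults so far: 3)
  step 6: ref 1 -> HIT, frames=[3,4,1,-] (faults so far: 3)
  step 7: ref 5 -> FAULT, frames=[3,4,1,5] (faults so far: 4)
  step 8: ref 1 -> HIT, frames=[3,4,1,5] (faults so far: 4)
  step 9: ref 5 -> HIT, frames=[3,4,1,5] (faults so far: 4)
  step 10: ref 2 -> FAULT, evict 4, frames=[3,2,1,5] (faults so far: 5)
  step 11: ref 3 -> HIT, frames=[3,2,1,5] (faults so far: 5)
  step 12: ref 1 -> HIT, frames=[3,2,1,5] (faults so far: 5)
  step 13: ref 3 -> HIT, frames=[3,2,1,5] (faults so far: 5)
  Optimal total faults: 5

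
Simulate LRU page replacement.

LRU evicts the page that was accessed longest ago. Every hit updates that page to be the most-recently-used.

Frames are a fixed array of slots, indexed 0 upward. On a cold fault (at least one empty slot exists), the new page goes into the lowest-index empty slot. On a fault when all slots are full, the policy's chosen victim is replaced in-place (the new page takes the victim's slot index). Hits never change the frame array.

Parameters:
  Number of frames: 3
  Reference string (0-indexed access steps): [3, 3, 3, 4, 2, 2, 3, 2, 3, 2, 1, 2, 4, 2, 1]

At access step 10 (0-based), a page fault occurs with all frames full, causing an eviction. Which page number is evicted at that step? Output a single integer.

Step 0: ref 3 -> FAULT, frames=[3,-,-]
Step 1: ref 3 -> HIT, frames=[3,-,-]
Step 2: ref 3 -> HIT, frames=[3,-,-]
Step 3: ref 4 -> FAULT, frames=[3,4,-]
Step 4: ref 2 -> FAULT, frames=[3,4,2]
Step 5: ref 2 -> HIT, frames=[3,4,2]
Step 6: ref 3 -> HIT, frames=[3,4,2]
Step 7: ref 2 -> HIT, frames=[3,4,2]
Step 8: ref 3 -> HIT, frames=[3,4,2]
Step 9: ref 2 -> HIT, frames=[3,4,2]
Step 10: ref 1 -> FAULT, evict 4, frames=[3,1,2]
At step 10: evicted page 4

Answer: 4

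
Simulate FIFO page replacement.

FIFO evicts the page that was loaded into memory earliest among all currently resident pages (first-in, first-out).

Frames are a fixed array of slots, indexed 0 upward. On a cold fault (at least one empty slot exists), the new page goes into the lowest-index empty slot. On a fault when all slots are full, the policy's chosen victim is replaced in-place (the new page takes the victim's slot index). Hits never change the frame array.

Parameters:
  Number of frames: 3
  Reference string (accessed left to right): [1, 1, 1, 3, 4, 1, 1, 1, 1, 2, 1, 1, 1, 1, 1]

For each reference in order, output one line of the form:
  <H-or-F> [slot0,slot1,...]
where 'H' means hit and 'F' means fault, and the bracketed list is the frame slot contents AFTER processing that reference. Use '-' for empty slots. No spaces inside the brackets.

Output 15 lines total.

F [1,-,-]
H [1,-,-]
H [1,-,-]
F [1,3,-]
F [1,3,4]
H [1,3,4]
H [1,3,4]
H [1,3,4]
H [1,3,4]
F [2,3,4]
F [2,1,4]
H [2,1,4]
H [2,1,4]
H [2,1,4]
H [2,1,4]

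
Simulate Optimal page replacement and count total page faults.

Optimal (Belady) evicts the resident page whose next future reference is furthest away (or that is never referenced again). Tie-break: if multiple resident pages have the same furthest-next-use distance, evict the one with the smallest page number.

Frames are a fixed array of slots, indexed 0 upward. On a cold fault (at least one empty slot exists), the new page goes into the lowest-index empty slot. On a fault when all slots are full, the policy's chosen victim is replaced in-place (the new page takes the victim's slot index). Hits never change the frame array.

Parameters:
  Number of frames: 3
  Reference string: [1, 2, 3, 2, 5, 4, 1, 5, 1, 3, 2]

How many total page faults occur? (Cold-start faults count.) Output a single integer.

Answer: 7

Derivation:
Step 0: ref 1 → FAULT, frames=[1,-,-]
Step 1: ref 2 → FAULT, frames=[1,2,-]
Step 2: ref 3 → FAULT, frames=[1,2,3]
Step 3: ref 2 → HIT, frames=[1,2,3]
Step 4: ref 5 → FAULT (evict 2), frames=[1,5,3]
Step 5: ref 4 → FAULT (evict 3), frames=[1,5,4]
Step 6: ref 1 → HIT, frames=[1,5,4]
Step 7: ref 5 → HIT, frames=[1,5,4]
Step 8: ref 1 → HIT, frames=[1,5,4]
Step 9: ref 3 → FAULT (evict 1), frames=[3,5,4]
Step 10: ref 2 → FAULT (evict 3), frames=[2,5,4]
Total faults: 7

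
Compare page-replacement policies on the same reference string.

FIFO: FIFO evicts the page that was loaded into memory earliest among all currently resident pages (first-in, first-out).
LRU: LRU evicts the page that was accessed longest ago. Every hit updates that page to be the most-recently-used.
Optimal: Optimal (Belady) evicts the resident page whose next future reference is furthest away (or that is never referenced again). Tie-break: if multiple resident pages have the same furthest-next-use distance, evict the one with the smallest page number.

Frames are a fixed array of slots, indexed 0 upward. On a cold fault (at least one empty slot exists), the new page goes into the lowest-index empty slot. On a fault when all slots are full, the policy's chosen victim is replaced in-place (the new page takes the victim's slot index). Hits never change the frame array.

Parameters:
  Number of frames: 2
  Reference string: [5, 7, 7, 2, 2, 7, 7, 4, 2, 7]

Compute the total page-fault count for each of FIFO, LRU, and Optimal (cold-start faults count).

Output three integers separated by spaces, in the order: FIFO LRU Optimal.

Answer: 5 6 5

Derivation:
--- FIFO ---
  step 0: ref 5 -> FAULT, frames=[5,-] (faults so far: 1)
  step 1: ref 7 -> FAULT, frames=[5,7] (faults so far: 2)
  step 2: ref 7 -> HIT, frames=[5,7] (faults so far: 2)
  step 3: ref 2 -> FAULT, evict 5, frames=[2,7] (faults so far: 3)
  step 4: ref 2 -> HIT, frames=[2,7] (faults so far: 3)
  step 5: ref 7 -> HIT, frames=[2,7] (faults so far: 3)
  step 6: ref 7 -> HIT, frames=[2,7] (faults so far: 3)
  step 7: ref 4 -> FAULT, evict 7, frames=[2,4] (faults so far: 4)
  step 8: ref 2 -> HIT, frames=[2,4] (faults so far: 4)
  step 9: ref 7 -> FAULT, evict 2, frames=[7,4] (faults so far: 5)
  FIFO total faults: 5
--- LRU ---
  step 0: ref 5 -> FAULT, frames=[5,-] (faults so far: 1)
  step 1: ref 7 -> FAULT, frames=[5,7] (faults so far: 2)
  step 2: ref 7 -> HIT, frames=[5,7] (faults so far: 2)
  step 3: ref 2 -> FAULT, evict 5, frames=[2,7] (faults so far: 3)
  step 4: ref 2 -> HIT, frames=[2,7] (faults so far: 3)
  step 5: ref 7 -> HIT, frames=[2,7] (faults so far: 3)
  step 6: ref 7 -> HIT, frames=[2,7] (faults so far: 3)
  step 7: ref 4 -> FAULT, evict 2, frames=[4,7] (faults so far: 4)
  step 8: ref 2 -> FAULT, evict 7, frames=[4,2] (faults so far: 5)
  step 9: ref 7 -> FAULT, evict 4, frames=[7,2] (faults so far: 6)
  LRU total faults: 6
--- Optimal ---
  step 0: ref 5 -> FAULT, frames=[5,-] (faults so far: 1)
  step 1: ref 7 -> FAULT, frames=[5,7] (faults so far: 2)
  step 2: ref 7 -> HIT, frames=[5,7] (faults so far: 2)
  step 3: ref 2 -> FAULT, evict 5, frames=[2,7] (faults so far: 3)
  step 4: ref 2 -> HIT, frames=[2,7] (faults so far: 3)
  step 5: ref 7 -> HIT, frames=[2,7] (faults so far: 3)
  step 6: ref 7 -> HIT, frames=[2,7] (faults so far: 3)
  step 7: ref 4 -> FAULT, evict 7, frames=[2,4] (faults so far: 4)
  step 8: ref 2 -> HIT, frames=[2,4] (faults so far: 4)
  step 9: ref 7 -> FAULT, evict 2, frames=[7,4] (faults so far: 5)
  Optimal total faults: 5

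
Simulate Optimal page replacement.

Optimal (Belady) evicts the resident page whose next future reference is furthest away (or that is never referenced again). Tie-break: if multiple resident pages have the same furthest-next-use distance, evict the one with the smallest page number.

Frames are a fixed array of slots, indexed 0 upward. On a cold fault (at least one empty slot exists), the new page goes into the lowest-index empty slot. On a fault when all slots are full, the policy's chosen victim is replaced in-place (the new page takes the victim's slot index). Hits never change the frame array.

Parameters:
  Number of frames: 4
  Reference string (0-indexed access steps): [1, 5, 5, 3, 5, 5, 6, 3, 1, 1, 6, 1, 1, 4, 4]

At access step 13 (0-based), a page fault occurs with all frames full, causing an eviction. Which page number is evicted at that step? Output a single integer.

Step 0: ref 1 -> FAULT, frames=[1,-,-,-]
Step 1: ref 5 -> FAULT, frames=[1,5,-,-]
Step 2: ref 5 -> HIT, frames=[1,5,-,-]
Step 3: ref 3 -> FAULT, frames=[1,5,3,-]
Step 4: ref 5 -> HIT, frames=[1,5,3,-]
Step 5: ref 5 -> HIT, frames=[1,5,3,-]
Step 6: ref 6 -> FAULT, frames=[1,5,3,6]
Step 7: ref 3 -> HIT, frames=[1,5,3,6]
Step 8: ref 1 -> HIT, frames=[1,5,3,6]
Step 9: ref 1 -> HIT, frames=[1,5,3,6]
Step 10: ref 6 -> HIT, frames=[1,5,3,6]
Step 11: ref 1 -> HIT, frames=[1,5,3,6]
Step 12: ref 1 -> HIT, frames=[1,5,3,6]
Step 13: ref 4 -> FAULT, evict 1, frames=[4,5,3,6]
At step 13: evicted page 1

Answer: 1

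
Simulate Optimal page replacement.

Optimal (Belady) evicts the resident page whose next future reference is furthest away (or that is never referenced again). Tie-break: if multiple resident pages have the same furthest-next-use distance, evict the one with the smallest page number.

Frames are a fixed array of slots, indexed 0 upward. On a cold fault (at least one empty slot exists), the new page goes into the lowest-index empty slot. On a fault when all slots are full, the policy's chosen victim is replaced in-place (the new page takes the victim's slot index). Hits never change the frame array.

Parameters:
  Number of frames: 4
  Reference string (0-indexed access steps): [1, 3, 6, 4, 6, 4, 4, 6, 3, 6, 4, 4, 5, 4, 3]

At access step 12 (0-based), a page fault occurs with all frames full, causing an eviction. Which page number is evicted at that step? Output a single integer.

Step 0: ref 1 -> FAULT, frames=[1,-,-,-]
Step 1: ref 3 -> FAULT, frames=[1,3,-,-]
Step 2: ref 6 -> FAULT, frames=[1,3,6,-]
Step 3: ref 4 -> FAULT, frames=[1,3,6,4]
Step 4: ref 6 -> HIT, frames=[1,3,6,4]
Step 5: ref 4 -> HIT, frames=[1,3,6,4]
Step 6: ref 4 -> HIT, frames=[1,3,6,4]
Step 7: ref 6 -> HIT, frames=[1,3,6,4]
Step 8: ref 3 -> HIT, frames=[1,3,6,4]
Step 9: ref 6 -> HIT, frames=[1,3,6,4]
Step 10: ref 4 -> HIT, frames=[1,3,6,4]
Step 11: ref 4 -> HIT, frames=[1,3,6,4]
Step 12: ref 5 -> FAULT, evict 1, frames=[5,3,6,4]
At step 12: evicted page 1

Answer: 1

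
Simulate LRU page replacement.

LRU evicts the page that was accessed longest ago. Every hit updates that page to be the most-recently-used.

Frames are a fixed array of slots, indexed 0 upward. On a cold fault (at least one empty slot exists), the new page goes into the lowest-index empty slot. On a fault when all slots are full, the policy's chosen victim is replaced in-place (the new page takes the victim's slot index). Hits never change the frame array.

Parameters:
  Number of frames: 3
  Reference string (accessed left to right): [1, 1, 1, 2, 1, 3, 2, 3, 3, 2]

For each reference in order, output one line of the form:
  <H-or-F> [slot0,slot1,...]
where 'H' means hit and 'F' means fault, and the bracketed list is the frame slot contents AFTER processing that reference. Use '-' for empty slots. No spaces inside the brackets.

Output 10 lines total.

F [1,-,-]
H [1,-,-]
H [1,-,-]
F [1,2,-]
H [1,2,-]
F [1,2,3]
H [1,2,3]
H [1,2,3]
H [1,2,3]
H [1,2,3]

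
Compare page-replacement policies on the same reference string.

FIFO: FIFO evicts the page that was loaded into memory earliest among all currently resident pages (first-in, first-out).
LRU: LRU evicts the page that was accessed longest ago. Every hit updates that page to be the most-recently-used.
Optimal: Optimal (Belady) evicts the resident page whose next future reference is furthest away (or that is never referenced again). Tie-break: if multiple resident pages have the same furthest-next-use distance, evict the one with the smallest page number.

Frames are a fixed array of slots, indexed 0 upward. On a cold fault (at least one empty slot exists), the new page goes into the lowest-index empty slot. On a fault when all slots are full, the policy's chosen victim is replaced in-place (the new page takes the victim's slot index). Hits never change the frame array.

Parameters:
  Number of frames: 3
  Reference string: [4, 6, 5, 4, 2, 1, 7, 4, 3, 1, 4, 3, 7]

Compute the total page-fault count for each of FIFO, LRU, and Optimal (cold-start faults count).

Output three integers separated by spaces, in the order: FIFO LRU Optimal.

Answer: 10 10 8

Derivation:
--- FIFO ---
  step 0: ref 4 -> FAULT, frames=[4,-,-] (faults so far: 1)
  step 1: ref 6 -> FAULT, frames=[4,6,-] (faults so far: 2)
  step 2: ref 5 -> FAULT, frames=[4,6,5] (faults so far: 3)
  step 3: ref 4 -> HIT, frames=[4,6,5] (faults so far: 3)
  step 4: ref 2 -> FAULT, evict 4, frames=[2,6,5] (faults so far: 4)
  step 5: ref 1 -> FAULT, evict 6, frames=[2,1,5] (faults so far: 5)
  step 6: ref 7 -> FAULT, evict 5, frames=[2,1,7] (faults so far: 6)
  step 7: ref 4 -> FAULT, evict 2, frames=[4,1,7] (faults so far: 7)
  step 8: ref 3 -> FAULT, evict 1, frames=[4,3,7] (faults so far: 8)
  step 9: ref 1 -> FAULT, evict 7, frames=[4,3,1] (faults so far: 9)
  step 10: ref 4 -> HIT, frames=[4,3,1] (faults so far: 9)
  step 11: ref 3 -> HIT, frames=[4,3,1] (faults so far: 9)
  step 12: ref 7 -> FAULT, evict 4, frames=[7,3,1] (faults so far: 10)
  FIFO total faults: 10
--- LRU ---
  step 0: ref 4 -> FAULT, frames=[4,-,-] (faults so far: 1)
  step 1: ref 6 -> FAULT, frames=[4,6,-] (faults so far: 2)
  step 2: ref 5 -> FAULT, frames=[4,6,5] (faults so far: 3)
  step 3: ref 4 -> HIT, frames=[4,6,5] (faults so far: 3)
  step 4: ref 2 -> FAULT, evict 6, frames=[4,2,5] (faults so far: 4)
  step 5: ref 1 -> FAULT, evict 5, frames=[4,2,1] (faults so far: 5)
  step 6: ref 7 -> FAULT, evict 4, frames=[7,2,1] (faults so far: 6)
  step 7: ref 4 -> FAULT, evict 2, frames=[7,4,1] (faults so far: 7)
  step 8: ref 3 -> FAULT, evict 1, frames=[7,4,3] (faults so far: 8)
  step 9: ref 1 -> FAULT, evict 7, frames=[1,4,3] (faults so far: 9)
  step 10: ref 4 -> HIT, frames=[1,4,3] (faults so far: 9)
  step 11: ref 3 -> HIT, frames=[1,4,3] (faults so far: 9)
  step 12: ref 7 -> FAULT, evict 1, frames=[7,4,3] (faults so far: 10)
  LRU total faults: 10
--- Optimal ---
  step 0: ref 4 -> FAULT, frames=[4,-,-] (faults so far: 1)
  step 1: ref 6 -> FAULT, frames=[4,6,-] (faults so far: 2)
  step 2: ref 5 -> FAULT, frames=[4,6,5] (faults so far: 3)
  step 3: ref 4 -> HIT, frames=[4,6,5] (faults so far: 3)
  step 4: ref 2 -> FAULT, evict 5, frames=[4,6,2] (faults so far: 4)
  step 5: ref 1 -> FAULT, evict 2, frames=[4,6,1] (faults so far: 5)
  step 6: ref 7 -> FAULT, evict 6, frames=[4,7,1] (faults so far: 6)
  step 7: ref 4 -> HIT, frames=[4,7,1] (faults so far: 6)
  step 8: ref 3 -> FAULT, evict 7, frames=[4,3,1] (faults so far: 7)
  step 9: ref 1 -> HIT, frames=[4,3,1] (faults so far: 7)
  step 10: ref 4 -> HIT, frames=[4,3,1] (faults so far: 7)
  step 11: ref 3 -> HIT, frames=[4,3,1] (faults so far: 7)
  step 12: ref 7 -> FAULT, evict 1, frames=[4,3,7] (faults so far: 8)
  Optimal total faults: 8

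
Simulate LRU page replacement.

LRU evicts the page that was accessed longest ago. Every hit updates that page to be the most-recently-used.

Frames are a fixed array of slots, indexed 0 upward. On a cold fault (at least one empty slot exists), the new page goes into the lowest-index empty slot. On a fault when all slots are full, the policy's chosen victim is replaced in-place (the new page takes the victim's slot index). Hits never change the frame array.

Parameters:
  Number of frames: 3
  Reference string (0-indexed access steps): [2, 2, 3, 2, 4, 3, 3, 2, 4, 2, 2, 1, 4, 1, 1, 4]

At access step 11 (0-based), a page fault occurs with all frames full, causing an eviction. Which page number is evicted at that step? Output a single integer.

Answer: 3

Derivation:
Step 0: ref 2 -> FAULT, frames=[2,-,-]
Step 1: ref 2 -> HIT, frames=[2,-,-]
Step 2: ref 3 -> FAULT, frames=[2,3,-]
Step 3: ref 2 -> HIT, frames=[2,3,-]
Step 4: ref 4 -> FAULT, frames=[2,3,4]
Step 5: ref 3 -> HIT, frames=[2,3,4]
Step 6: ref 3 -> HIT, frames=[2,3,4]
Step 7: ref 2 -> HIT, frames=[2,3,4]
Step 8: ref 4 -> HIT, frames=[2,3,4]
Step 9: ref 2 -> HIT, frames=[2,3,4]
Step 10: ref 2 -> HIT, frames=[2,3,4]
Step 11: ref 1 -> FAULT, evict 3, frames=[2,1,4]
At step 11: evicted page 3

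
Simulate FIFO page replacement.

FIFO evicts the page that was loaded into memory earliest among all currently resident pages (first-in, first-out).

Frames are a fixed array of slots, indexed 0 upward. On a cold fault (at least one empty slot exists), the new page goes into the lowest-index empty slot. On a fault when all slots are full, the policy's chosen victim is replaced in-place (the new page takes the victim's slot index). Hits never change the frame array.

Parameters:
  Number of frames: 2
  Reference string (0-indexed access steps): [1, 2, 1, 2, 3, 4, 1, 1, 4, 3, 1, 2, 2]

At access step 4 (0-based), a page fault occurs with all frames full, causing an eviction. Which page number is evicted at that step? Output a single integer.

Answer: 1

Derivation:
Step 0: ref 1 -> FAULT, frames=[1,-]
Step 1: ref 2 -> FAULT, frames=[1,2]
Step 2: ref 1 -> HIT, frames=[1,2]
Step 3: ref 2 -> HIT, frames=[1,2]
Step 4: ref 3 -> FAULT, evict 1, frames=[3,2]
At step 4: evicted page 1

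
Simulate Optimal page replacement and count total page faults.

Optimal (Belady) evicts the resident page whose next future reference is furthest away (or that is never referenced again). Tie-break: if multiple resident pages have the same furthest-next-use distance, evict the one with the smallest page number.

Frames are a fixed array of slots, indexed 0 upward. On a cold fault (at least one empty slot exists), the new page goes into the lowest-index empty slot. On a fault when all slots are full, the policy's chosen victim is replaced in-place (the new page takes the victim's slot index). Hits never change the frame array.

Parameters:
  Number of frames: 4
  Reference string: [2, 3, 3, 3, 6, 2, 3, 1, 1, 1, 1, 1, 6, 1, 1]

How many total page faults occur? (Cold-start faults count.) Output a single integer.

Answer: 4

Derivation:
Step 0: ref 2 → FAULT, frames=[2,-,-,-]
Step 1: ref 3 → FAULT, frames=[2,3,-,-]
Step 2: ref 3 → HIT, frames=[2,3,-,-]
Step 3: ref 3 → HIT, frames=[2,3,-,-]
Step 4: ref 6 → FAULT, frames=[2,3,6,-]
Step 5: ref 2 → HIT, frames=[2,3,6,-]
Step 6: ref 3 → HIT, frames=[2,3,6,-]
Step 7: ref 1 → FAULT, frames=[2,3,6,1]
Step 8: ref 1 → HIT, frames=[2,3,6,1]
Step 9: ref 1 → HIT, frames=[2,3,6,1]
Step 10: ref 1 → HIT, frames=[2,3,6,1]
Step 11: ref 1 → HIT, frames=[2,3,6,1]
Step 12: ref 6 → HIT, frames=[2,3,6,1]
Step 13: ref 1 → HIT, frames=[2,3,6,1]
Step 14: ref 1 → HIT, frames=[2,3,6,1]
Total faults: 4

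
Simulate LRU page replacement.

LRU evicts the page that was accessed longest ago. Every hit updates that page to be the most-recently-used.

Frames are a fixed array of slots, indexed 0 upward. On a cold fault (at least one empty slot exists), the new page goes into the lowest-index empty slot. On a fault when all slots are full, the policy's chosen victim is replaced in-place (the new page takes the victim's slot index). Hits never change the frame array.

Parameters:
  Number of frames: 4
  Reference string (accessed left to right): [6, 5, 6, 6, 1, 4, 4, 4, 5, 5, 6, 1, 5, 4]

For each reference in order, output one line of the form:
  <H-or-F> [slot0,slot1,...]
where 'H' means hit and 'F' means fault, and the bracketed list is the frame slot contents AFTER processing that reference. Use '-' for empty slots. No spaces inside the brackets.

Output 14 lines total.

F [6,-,-,-]
F [6,5,-,-]
H [6,5,-,-]
H [6,5,-,-]
F [6,5,1,-]
F [6,5,1,4]
H [6,5,1,4]
H [6,5,1,4]
H [6,5,1,4]
H [6,5,1,4]
H [6,5,1,4]
H [6,5,1,4]
H [6,5,1,4]
H [6,5,1,4]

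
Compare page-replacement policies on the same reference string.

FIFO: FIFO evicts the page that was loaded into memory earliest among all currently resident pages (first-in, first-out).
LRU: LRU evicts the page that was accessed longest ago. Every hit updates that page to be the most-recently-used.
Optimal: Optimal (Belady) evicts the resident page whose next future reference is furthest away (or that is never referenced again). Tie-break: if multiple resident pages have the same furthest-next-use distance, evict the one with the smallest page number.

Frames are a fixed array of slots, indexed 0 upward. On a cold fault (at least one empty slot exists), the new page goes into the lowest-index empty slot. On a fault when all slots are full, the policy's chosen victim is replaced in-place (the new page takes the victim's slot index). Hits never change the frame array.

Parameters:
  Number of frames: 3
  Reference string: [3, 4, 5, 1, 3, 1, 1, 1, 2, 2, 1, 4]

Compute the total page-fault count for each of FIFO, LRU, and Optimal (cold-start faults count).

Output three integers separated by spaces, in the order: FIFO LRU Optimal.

Answer: 7 7 5

Derivation:
--- FIFO ---
  step 0: ref 3 -> FAULT, frames=[3,-,-] (faults so far: 1)
  step 1: ref 4 -> FAULT, frames=[3,4,-] (faults so far: 2)
  step 2: ref 5 -> FAULT, frames=[3,4,5] (faults so far: 3)
  step 3: ref 1 -> FAULT, evict 3, frames=[1,4,5] (faults so far: 4)
  step 4: ref 3 -> FAULT, evict 4, frames=[1,3,5] (faults so far: 5)
  step 5: ref 1 -> HIT, frames=[1,3,5] (faults so far: 5)
  step 6: ref 1 -> HIT, frames=[1,3,5] (faults so far: 5)
  step 7: ref 1 -> HIT, frames=[1,3,5] (faults so far: 5)
  step 8: ref 2 -> FAULT, evict 5, frames=[1,3,2] (faults so far: 6)
  step 9: ref 2 -> HIT, frames=[1,3,2] (faults so far: 6)
  step 10: ref 1 -> HIT, frames=[1,3,2] (faults so far: 6)
  step 11: ref 4 -> FAULT, evict 1, frames=[4,3,2] (faults so far: 7)
  FIFO total faults: 7
--- LRU ---
  step 0: ref 3 -> FAULT, frames=[3,-,-] (faults so far: 1)
  step 1: ref 4 -> FAULT, frames=[3,4,-] (faults so far: 2)
  step 2: ref 5 -> FAULT, frames=[3,4,5] (faults so far: 3)
  step 3: ref 1 -> FAULT, evict 3, frames=[1,4,5] (faults so far: 4)
  step 4: ref 3 -> FAULT, evict 4, frames=[1,3,5] (faults so far: 5)
  step 5: ref 1 -> HIT, frames=[1,3,5] (faults so far: 5)
  step 6: ref 1 -> HIT, frames=[1,3,5] (faults so far: 5)
  step 7: ref 1 -> HIT, frames=[1,3,5] (faults so far: 5)
  step 8: ref 2 -> FAULT, evict 5, frames=[1,3,2] (faults so far: 6)
  step 9: ref 2 -> HIT, frames=[1,3,2] (faults so far: 6)
  step 10: ref 1 -> HIT, frames=[1,3,2] (faults so far: 6)
  step 11: ref 4 -> FAULT, evict 3, frames=[1,4,2] (faults so far: 7)
  LRU total faults: 7
--- Optimal ---
  step 0: ref 3 -> FAULT, frames=[3,-,-] (faults so far: 1)
  step 1: ref 4 -> FAULT, frames=[3,4,-] (faults so far: 2)
  step 2: ref 5 -> FAULT, frames=[3,4,5] (faults so far: 3)
  step 3: ref 1 -> FAULT, evict 5, frames=[3,4,1] (faults so far: 4)
  step 4: ref 3 -> HIT, frames=[3,4,1] (faults so far: 4)
  step 5: ref 1 -> HIT, frames=[3,4,1] (faults so far: 4)
  step 6: ref 1 -> HIT, frames=[3,4,1] (faults so far: 4)
  step 7: ref 1 -> HIT, frames=[3,4,1] (faults so far: 4)
  step 8: ref 2 -> FAULT, evict 3, frames=[2,4,1] (faults so far: 5)
  step 9: ref 2 -> HIT, frames=[2,4,1] (faults so far: 5)
  step 10: ref 1 -> HIT, frames=[2,4,1] (faults so far: 5)
  step 11: ref 4 -> HIT, frames=[2,4,1] (faults so far: 5)
  Optimal total faults: 5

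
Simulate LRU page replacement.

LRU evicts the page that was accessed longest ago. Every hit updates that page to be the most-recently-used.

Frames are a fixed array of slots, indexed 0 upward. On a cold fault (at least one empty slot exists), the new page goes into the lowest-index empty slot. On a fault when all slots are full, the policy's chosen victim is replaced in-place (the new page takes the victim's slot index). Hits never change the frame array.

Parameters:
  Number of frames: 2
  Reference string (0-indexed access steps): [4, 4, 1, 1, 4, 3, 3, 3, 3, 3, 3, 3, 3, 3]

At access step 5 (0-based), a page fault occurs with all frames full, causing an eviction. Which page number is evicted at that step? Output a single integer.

Step 0: ref 4 -> FAULT, frames=[4,-]
Step 1: ref 4 -> HIT, frames=[4,-]
Step 2: ref 1 -> FAULT, frames=[4,1]
Step 3: ref 1 -> HIT, frames=[4,1]
Step 4: ref 4 -> HIT, frames=[4,1]
Step 5: ref 3 -> FAULT, evict 1, frames=[4,3]
At step 5: evicted page 1

Answer: 1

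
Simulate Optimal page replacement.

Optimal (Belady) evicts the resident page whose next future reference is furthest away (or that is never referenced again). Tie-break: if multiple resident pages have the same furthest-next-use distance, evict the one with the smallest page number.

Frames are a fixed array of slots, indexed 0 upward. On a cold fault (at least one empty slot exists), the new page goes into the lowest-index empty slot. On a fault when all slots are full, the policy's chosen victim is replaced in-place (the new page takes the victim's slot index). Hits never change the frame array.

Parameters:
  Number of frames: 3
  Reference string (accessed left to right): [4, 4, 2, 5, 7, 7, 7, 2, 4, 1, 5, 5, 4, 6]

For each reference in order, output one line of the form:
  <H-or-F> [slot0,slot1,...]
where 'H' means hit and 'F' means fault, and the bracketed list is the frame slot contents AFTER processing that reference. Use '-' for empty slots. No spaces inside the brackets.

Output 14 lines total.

F [4,-,-]
H [4,-,-]
F [4,2,-]
F [4,2,5]
F [4,2,7]
H [4,2,7]
H [4,2,7]
H [4,2,7]
H [4,2,7]
F [4,1,7]
F [4,5,7]
H [4,5,7]
H [4,5,7]
F [6,5,7]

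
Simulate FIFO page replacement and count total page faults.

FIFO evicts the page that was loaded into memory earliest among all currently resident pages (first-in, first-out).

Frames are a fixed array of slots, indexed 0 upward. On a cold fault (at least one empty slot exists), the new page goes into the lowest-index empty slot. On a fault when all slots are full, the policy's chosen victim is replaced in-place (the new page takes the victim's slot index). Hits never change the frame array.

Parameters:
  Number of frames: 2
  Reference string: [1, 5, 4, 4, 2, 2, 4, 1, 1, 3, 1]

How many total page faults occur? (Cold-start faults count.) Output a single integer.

Answer: 6

Derivation:
Step 0: ref 1 → FAULT, frames=[1,-]
Step 1: ref 5 → FAULT, frames=[1,5]
Step 2: ref 4 → FAULT (evict 1), frames=[4,5]
Step 3: ref 4 → HIT, frames=[4,5]
Step 4: ref 2 → FAULT (evict 5), frames=[4,2]
Step 5: ref 2 → HIT, frames=[4,2]
Step 6: ref 4 → HIT, frames=[4,2]
Step 7: ref 1 → FAULT (evict 4), frames=[1,2]
Step 8: ref 1 → HIT, frames=[1,2]
Step 9: ref 3 → FAULT (evict 2), frames=[1,3]
Step 10: ref 1 → HIT, frames=[1,3]
Total faults: 6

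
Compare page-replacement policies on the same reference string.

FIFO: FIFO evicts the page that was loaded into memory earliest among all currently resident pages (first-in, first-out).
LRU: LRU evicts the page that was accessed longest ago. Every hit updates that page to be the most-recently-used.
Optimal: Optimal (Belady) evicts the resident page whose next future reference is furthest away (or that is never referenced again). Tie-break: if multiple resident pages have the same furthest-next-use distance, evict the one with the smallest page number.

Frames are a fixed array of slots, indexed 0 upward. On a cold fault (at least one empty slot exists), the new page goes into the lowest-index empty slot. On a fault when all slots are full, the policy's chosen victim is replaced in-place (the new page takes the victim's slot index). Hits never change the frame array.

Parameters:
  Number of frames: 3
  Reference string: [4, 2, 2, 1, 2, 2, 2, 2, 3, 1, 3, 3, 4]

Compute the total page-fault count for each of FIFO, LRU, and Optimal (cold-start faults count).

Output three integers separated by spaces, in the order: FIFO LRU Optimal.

--- FIFO ---
  step 0: ref 4 -> FAULT, frames=[4,-,-] (faults so far: 1)
  step 1: ref 2 -> FAULT, frames=[4,2,-] (faults so far: 2)
  step 2: ref 2 -> HIT, frames=[4,2,-] (faults so far: 2)
  step 3: ref 1 -> FAULT, frames=[4,2,1] (faults so far: 3)
  step 4: ref 2 -> HIT, frames=[4,2,1] (faults so far: 3)
  step 5: ref 2 -> HIT, frames=[4,2,1] (faults so far: 3)
  step 6: ref 2 -> HIT, frames=[4,2,1] (faults so far: 3)
  step 7: ref 2 -> HIT, frames=[4,2,1] (faults so far: 3)
  step 8: ref 3 -> FAULT, evict 4, frames=[3,2,1] (faults so far: 4)
  step 9: ref 1 -> HIT, frames=[3,2,1] (faults so far: 4)
  step 10: ref 3 -> HIT, frames=[3,2,1] (faults so far: 4)
  step 11: ref 3 -> HIT, frames=[3,2,1] (faults so far: 4)
  step 12: ref 4 -> FAULT, evict 2, frames=[3,4,1] (faults so far: 5)
  FIFO total faults: 5
--- LRU ---
  step 0: ref 4 -> FAULT, frames=[4,-,-] (faults so far: 1)
  step 1: ref 2 -> FAULT, frames=[4,2,-] (faults so far: 2)
  step 2: ref 2 -> HIT, frames=[4,2,-] (faults so far: 2)
  step 3: ref 1 -> FAULT, frames=[4,2,1] (faults so far: 3)
  step 4: ref 2 -> HIT, frames=[4,2,1] (faults so far: 3)
  step 5: ref 2 -> HIT, frames=[4,2,1] (faults so far: 3)
  step 6: ref 2 -> HIT, frames=[4,2,1] (faults so far: 3)
  step 7: ref 2 -> HIT, frames=[4,2,1] (faults so far: 3)
  step 8: ref 3 -> FAULT, evict 4, frames=[3,2,1] (faults so far: 4)
  step 9: ref 1 -> HIT, frames=[3,2,1] (faults so far: 4)
  step 10: ref 3 -> HIT, frames=[3,2,1] (faults so far: 4)
  step 11: ref 3 -> HIT, frames=[3,2,1] (faults so far: 4)
  step 12: ref 4 -> FAULT, evict 2, frames=[3,4,1] (faults so far: 5)
  LRU total faults: 5
--- Optimal ---
  step 0: ref 4 -> FAULT, frames=[4,-,-] (faults so far: 1)
  step 1: ref 2 -> FAULT, frames=[4,2,-] (faults so far: 2)
  step 2: ref 2 -> HIT, frames=[4,2,-] (faults so far: 2)
  step 3: ref 1 -> FAULT, frames=[4,2,1] (faults so far: 3)
  step 4: ref 2 -> HIT, frames=[4,2,1] (faults so far: 3)
  step 5: ref 2 -> HIT, frames=[4,2,1] (faults so far: 3)
  step 6: ref 2 -> HIT, frames=[4,2,1] (faults so far: 3)
  step 7: ref 2 -> HIT, frames=[4,2,1] (faults so far: 3)
  step 8: ref 3 -> FAULT, evict 2, frames=[4,3,1] (faults so far: 4)
  step 9: ref 1 -> HIT, frames=[4,3,1] (faults so far: 4)
  step 10: ref 3 -> HIT, frames=[4,3,1] (faults so far: 4)
  step 11: ref 3 -> HIT, frames=[4,3,1] (faults so far: 4)
  step 12: ref 4 -> HIT, frames=[4,3,1] (faults so far: 4)
  Optimal total faults: 4

Answer: 5 5 4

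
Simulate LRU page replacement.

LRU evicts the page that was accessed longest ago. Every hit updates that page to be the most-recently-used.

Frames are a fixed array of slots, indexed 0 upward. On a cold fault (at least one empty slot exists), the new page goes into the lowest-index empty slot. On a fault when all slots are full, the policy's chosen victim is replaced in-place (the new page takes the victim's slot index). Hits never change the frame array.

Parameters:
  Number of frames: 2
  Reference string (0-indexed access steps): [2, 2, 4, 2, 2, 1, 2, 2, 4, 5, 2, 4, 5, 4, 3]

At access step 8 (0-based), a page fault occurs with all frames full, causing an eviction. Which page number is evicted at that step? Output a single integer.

Step 0: ref 2 -> FAULT, frames=[2,-]
Step 1: ref 2 -> HIT, frames=[2,-]
Step 2: ref 4 -> FAULT, frames=[2,4]
Step 3: ref 2 -> HIT, frames=[2,4]
Step 4: ref 2 -> HIT, frames=[2,4]
Step 5: ref 1 -> FAULT, evict 4, frames=[2,1]
Step 6: ref 2 -> HIT, frames=[2,1]
Step 7: ref 2 -> HIT, frames=[2,1]
Step 8: ref 4 -> FAULT, evict 1, frames=[2,4]
At step 8: evicted page 1

Answer: 1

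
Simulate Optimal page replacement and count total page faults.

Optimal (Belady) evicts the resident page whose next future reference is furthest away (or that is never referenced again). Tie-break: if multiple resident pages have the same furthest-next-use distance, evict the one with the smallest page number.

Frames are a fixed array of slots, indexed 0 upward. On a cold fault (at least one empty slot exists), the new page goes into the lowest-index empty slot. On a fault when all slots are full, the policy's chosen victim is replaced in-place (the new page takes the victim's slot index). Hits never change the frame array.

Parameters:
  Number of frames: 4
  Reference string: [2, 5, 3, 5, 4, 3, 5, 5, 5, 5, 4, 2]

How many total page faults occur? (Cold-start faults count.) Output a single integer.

Step 0: ref 2 → FAULT, frames=[2,-,-,-]
Step 1: ref 5 → FAULT, frames=[2,5,-,-]
Step 2: ref 3 → FAULT, frames=[2,5,3,-]
Step 3: ref 5 → HIT, frames=[2,5,3,-]
Step 4: ref 4 → FAULT, frames=[2,5,3,4]
Step 5: ref 3 → HIT, frames=[2,5,3,4]
Step 6: ref 5 → HIT, frames=[2,5,3,4]
Step 7: ref 5 → HIT, frames=[2,5,3,4]
Step 8: ref 5 → HIT, frames=[2,5,3,4]
Step 9: ref 5 → HIT, frames=[2,5,3,4]
Step 10: ref 4 → HIT, frames=[2,5,3,4]
Step 11: ref 2 → HIT, frames=[2,5,3,4]
Total faults: 4

Answer: 4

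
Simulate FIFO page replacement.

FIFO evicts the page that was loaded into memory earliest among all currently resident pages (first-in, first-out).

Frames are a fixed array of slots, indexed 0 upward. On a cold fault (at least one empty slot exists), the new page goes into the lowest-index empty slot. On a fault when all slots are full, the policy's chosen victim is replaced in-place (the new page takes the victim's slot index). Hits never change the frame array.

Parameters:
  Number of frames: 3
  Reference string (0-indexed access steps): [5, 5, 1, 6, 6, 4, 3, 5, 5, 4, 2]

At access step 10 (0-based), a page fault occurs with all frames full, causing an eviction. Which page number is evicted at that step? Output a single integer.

Answer: 4

Derivation:
Step 0: ref 5 -> FAULT, frames=[5,-,-]
Step 1: ref 5 -> HIT, frames=[5,-,-]
Step 2: ref 1 -> FAULT, frames=[5,1,-]
Step 3: ref 6 -> FAULT, frames=[5,1,6]
Step 4: ref 6 -> HIT, frames=[5,1,6]
Step 5: ref 4 -> FAULT, evict 5, frames=[4,1,6]
Step 6: ref 3 -> FAULT, evict 1, frames=[4,3,6]
Step 7: ref 5 -> FAULT, evict 6, frames=[4,3,5]
Step 8: ref 5 -> HIT, frames=[4,3,5]
Step 9: ref 4 -> HIT, frames=[4,3,5]
Step 10: ref 2 -> FAULT, evict 4, frames=[2,3,5]
At step 10: evicted page 4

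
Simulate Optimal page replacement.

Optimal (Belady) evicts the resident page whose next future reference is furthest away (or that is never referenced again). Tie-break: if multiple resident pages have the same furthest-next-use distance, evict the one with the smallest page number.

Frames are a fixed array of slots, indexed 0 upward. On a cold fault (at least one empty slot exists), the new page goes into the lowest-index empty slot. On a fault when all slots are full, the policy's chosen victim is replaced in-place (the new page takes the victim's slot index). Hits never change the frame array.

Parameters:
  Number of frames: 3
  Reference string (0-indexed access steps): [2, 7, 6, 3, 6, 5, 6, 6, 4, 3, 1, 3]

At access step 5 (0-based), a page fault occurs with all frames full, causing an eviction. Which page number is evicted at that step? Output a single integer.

Step 0: ref 2 -> FAULT, frames=[2,-,-]
Step 1: ref 7 -> FAULT, frames=[2,7,-]
Step 2: ref 6 -> FAULT, frames=[2,7,6]
Step 3: ref 3 -> FAULT, evict 2, frames=[3,7,6]
Step 4: ref 6 -> HIT, frames=[3,7,6]
Step 5: ref 5 -> FAULT, evict 7, frames=[3,5,6]
At step 5: evicted page 7

Answer: 7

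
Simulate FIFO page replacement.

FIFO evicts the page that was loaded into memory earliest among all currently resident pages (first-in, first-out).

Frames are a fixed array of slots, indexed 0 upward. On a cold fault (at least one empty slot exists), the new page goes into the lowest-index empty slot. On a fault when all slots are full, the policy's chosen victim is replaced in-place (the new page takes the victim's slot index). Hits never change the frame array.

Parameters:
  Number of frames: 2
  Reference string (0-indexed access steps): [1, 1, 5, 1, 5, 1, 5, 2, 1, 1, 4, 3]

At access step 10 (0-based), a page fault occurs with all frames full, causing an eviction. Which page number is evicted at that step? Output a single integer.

Answer: 2

Derivation:
Step 0: ref 1 -> FAULT, frames=[1,-]
Step 1: ref 1 -> HIT, frames=[1,-]
Step 2: ref 5 -> FAULT, frames=[1,5]
Step 3: ref 1 -> HIT, frames=[1,5]
Step 4: ref 5 -> HIT, frames=[1,5]
Step 5: ref 1 -> HIT, frames=[1,5]
Step 6: ref 5 -> HIT, frames=[1,5]
Step 7: ref 2 -> FAULT, evict 1, frames=[2,5]
Step 8: ref 1 -> FAULT, evict 5, frames=[2,1]
Step 9: ref 1 -> HIT, frames=[2,1]
Step 10: ref 4 -> FAULT, evict 2, frames=[4,1]
At step 10: evicted page 2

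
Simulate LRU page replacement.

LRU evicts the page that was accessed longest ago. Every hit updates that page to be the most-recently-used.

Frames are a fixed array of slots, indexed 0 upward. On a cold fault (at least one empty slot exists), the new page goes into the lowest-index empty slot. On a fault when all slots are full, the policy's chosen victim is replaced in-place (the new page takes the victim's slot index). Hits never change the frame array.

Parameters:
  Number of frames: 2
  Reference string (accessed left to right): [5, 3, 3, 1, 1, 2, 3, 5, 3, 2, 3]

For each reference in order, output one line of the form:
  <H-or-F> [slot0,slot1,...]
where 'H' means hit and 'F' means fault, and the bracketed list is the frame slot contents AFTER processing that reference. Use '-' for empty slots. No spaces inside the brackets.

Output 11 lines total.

F [5,-]
F [5,3]
H [5,3]
F [1,3]
H [1,3]
F [1,2]
F [3,2]
F [3,5]
H [3,5]
F [3,2]
H [3,2]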